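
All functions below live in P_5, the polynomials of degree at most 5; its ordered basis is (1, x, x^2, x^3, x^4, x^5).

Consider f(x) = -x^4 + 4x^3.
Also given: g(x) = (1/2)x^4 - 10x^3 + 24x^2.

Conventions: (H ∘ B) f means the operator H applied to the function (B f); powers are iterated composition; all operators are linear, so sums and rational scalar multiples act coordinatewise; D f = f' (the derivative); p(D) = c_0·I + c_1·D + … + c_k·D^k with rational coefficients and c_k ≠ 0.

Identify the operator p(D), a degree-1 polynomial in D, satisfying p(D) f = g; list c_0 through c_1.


c_0 = -1/2, c_1 = 2

D^0 f = -x^4 + 4x^3
D^1 f = -4x^3 + 12x^2
matching coefficients of g against c_0 f + c_1 Df + … from the top degree down determines the c_i
solution: c_0 = -1/2, c_1 = 2


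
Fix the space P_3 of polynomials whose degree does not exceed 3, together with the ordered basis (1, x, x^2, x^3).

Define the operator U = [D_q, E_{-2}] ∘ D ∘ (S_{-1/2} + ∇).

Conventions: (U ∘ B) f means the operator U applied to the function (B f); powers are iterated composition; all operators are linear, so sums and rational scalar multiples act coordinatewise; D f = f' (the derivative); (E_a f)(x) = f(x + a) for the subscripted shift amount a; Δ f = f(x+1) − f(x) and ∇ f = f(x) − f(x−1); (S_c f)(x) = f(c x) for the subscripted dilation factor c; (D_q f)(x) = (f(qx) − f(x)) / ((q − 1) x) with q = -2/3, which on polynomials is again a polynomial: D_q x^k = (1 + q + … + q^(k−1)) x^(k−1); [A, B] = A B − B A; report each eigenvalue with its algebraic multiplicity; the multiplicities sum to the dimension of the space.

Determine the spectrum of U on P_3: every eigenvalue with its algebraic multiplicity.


λ = 0 (multiplicity 4)

image of 1: 0
image of x: 0
image of x^2: 0
image of x^3: 5/4
the matrix is upper triangular; its diagonal is (0, 0, 0, 0)
for a triangular matrix the eigenvalues are the diagonal entries, with algebraic multiplicity their repetition count


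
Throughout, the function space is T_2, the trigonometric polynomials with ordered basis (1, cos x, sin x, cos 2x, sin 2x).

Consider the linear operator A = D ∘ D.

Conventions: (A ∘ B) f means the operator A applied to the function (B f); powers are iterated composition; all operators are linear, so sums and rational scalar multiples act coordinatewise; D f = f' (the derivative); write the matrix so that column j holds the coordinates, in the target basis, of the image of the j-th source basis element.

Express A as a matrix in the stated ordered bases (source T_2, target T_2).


the matrix is [[0, 0, 0, 0, 0]; [0, -1, 0, 0, 0]; [0, 0, -1, 0, 0]; [0, 0, 0, -4, 0]; [0, 0, 0, 0, -4]] (rows listed top to bottom)

image of 1: 0
image of cos x: -cos x
image of sin x: -sin x
image of cos 2x: -4cos 2x
image of sin 2x: -4sin 2x
each image's coordinates form column j of the matrix


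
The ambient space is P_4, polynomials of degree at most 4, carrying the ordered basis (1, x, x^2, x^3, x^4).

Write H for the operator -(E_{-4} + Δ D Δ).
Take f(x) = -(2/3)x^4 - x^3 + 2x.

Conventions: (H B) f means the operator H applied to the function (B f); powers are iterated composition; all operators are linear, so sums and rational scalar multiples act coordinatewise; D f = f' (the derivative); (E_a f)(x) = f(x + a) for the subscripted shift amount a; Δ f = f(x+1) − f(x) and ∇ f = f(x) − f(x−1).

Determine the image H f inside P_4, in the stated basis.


the image equals g(x) = (2/3)x^4 - (29/3)x^3 + 52x^2 - (326/3)x + 410/3

E_{-4} f = -(2/3)x^4 + (29/3)x^3 - 52x^2 + (374/3)x - 344/3
Δ f = -(8/3)x^3 - 7x^2 - (17/3)x + 1/3
D Δ f = -8x^2 - 14x - 17/3
Δ D Δ f = -16x - 22
(E_{-4} + Δ D Δ) f = -(2/3)x^4 + (29/3)x^3 - 52x^2 + (326/3)x - 410/3
(-(E_{-4} + Δ D Δ)) f = (2/3)x^4 - (29/3)x^3 + 52x^2 - (326/3)x + 410/3


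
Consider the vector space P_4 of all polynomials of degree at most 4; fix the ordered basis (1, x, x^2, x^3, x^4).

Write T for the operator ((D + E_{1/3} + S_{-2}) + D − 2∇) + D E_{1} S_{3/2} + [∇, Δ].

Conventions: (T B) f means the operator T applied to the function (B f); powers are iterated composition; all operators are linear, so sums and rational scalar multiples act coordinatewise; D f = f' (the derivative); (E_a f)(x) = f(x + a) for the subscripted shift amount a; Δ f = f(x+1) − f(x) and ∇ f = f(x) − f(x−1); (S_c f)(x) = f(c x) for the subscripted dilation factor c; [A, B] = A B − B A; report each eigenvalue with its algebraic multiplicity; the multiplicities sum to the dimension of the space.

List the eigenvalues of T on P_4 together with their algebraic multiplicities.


image of 1: 2
image of x: -x + 11/6
image of x^2: 5x^2 + (31/6)x + 119/18
image of x^3: -7x^3 + (89/8)x^2 + (319/12)x + 1763/216
image of x^4: 17x^4 + (259/12)x^3 + (881/12)x^2 + (5713/108)x + 7213/324
the matrix is upper triangular; its diagonal is (2, -1, 5, -7, 17)
for a triangular matrix the eigenvalues are the diagonal entries, with algebraic multiplicity their repetition count

λ = -7 (multiplicity 1), λ = -1 (multiplicity 1), λ = 2 (multiplicity 1), λ = 5 (multiplicity 1), λ = 17 (multiplicity 1)


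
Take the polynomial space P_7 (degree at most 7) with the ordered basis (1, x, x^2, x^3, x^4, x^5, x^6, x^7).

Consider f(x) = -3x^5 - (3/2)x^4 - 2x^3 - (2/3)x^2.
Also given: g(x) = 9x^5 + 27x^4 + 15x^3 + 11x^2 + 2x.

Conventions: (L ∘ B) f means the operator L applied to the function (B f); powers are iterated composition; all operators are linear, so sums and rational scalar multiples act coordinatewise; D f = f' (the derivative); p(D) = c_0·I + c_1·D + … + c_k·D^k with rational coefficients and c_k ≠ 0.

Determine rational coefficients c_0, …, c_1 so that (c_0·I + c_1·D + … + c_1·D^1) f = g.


c_0 = -3, c_1 = -3/2

D^0 f = -3x^5 - (3/2)x^4 - 2x^3 - (2/3)x^2
D^1 f = -15x^4 - 6x^3 - 6x^2 - (4/3)x
matching coefficients of g against c_0 f + c_1 Df + … from the top degree down determines the c_i
solution: c_0 = -3, c_1 = -3/2


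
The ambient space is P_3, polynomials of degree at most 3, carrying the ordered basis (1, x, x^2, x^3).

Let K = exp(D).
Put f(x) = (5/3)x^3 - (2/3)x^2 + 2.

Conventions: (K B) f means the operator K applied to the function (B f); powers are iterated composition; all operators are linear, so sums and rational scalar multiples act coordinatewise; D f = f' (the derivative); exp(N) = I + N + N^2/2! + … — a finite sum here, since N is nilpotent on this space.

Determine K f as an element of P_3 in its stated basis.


the image equals g(x) = (5/3)x^3 + (13/3)x^2 + (11/3)x + 3

order-1 term: 5x^2 - (4/3)x
order-2 term: 5x - 2/3
order-3 term: 5/3
the series for exp(D) f terminates at order 3
exp(D) f = (5/3)x^3 + (13/3)x^2 + (11/3)x + 3


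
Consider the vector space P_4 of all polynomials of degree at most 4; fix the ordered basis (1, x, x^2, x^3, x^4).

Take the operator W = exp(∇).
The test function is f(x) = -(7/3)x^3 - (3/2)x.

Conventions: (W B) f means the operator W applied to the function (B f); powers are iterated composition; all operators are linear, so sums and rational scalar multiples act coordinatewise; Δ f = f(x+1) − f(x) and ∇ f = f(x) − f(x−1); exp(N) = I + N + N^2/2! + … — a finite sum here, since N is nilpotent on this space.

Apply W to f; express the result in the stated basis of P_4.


the result is g(x) = -(7/3)x^3 - 7x^2 - (3/2)x + 5/6

order-1 term: -7x^2 + 7x - 23/6
order-2 term: -7x + 7
order-3 term: -7/3
the series for exp(∇) f terminates at order 3
exp(∇) f = -(7/3)x^3 - 7x^2 - (3/2)x + 5/6


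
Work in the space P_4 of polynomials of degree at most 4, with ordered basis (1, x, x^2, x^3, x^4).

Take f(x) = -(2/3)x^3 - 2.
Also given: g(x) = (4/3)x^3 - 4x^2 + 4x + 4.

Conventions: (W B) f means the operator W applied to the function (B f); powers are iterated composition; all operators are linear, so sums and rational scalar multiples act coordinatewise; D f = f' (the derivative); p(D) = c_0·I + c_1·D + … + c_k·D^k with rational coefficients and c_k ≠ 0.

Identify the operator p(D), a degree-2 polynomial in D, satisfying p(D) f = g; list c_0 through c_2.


D^0 f = -(2/3)x^3 - 2
D^1 f = -2x^2
D^2 f = -4x
matching coefficients of g against c_0 f + c_1 Df + … from the top degree down determines the c_i
solution: c_0 = -2, c_1 = 2, c_2 = -1

p(D) = -2·I + 2·D − D^2, i.e. c_0 = -2, c_1 = 2, c_2 = -1


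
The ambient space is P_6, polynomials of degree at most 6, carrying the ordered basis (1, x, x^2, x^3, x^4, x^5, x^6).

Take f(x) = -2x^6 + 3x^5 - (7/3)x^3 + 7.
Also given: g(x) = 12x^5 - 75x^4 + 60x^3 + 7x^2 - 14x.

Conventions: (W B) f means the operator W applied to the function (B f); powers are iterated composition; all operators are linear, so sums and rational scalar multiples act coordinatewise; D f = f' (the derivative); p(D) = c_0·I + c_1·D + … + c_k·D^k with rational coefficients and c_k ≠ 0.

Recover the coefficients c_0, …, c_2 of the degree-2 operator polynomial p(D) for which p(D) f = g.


D^0 f = -2x^6 + 3x^5 - (7/3)x^3 + 7
D^1 f = -12x^5 + 15x^4 - 7x^2
D^2 f = -60x^4 + 60x^3 - 14x
matching coefficients of g against c_0 f + c_1 Df + … from the top degree down determines the c_i
solution: c_0 = 0, c_1 = -1, c_2 = 1

c_0 = 0, c_1 = -1, c_2 = 1


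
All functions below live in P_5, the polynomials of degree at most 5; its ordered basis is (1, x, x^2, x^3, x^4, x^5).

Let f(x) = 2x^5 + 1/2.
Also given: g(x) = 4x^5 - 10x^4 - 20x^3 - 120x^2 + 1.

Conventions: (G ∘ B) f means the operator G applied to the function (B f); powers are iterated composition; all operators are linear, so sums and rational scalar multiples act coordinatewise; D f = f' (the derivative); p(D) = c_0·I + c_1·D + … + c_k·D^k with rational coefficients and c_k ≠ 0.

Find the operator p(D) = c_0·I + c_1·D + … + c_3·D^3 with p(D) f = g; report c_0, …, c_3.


D^0 f = 2x^5 + 1/2
D^1 f = 10x^4
D^2 f = 40x^3
D^3 f = 120x^2
matching coefficients of g against c_0 f + c_1 Df + … from the top degree down determines the c_i
solution: c_0 = 2, c_1 = -1, c_2 = -1/2, c_3 = -1

p(D) = 2·I − D − (1/2)·D^2 − D^3, i.e. c_0 = 2, c_1 = -1, c_2 = -1/2, c_3 = -1


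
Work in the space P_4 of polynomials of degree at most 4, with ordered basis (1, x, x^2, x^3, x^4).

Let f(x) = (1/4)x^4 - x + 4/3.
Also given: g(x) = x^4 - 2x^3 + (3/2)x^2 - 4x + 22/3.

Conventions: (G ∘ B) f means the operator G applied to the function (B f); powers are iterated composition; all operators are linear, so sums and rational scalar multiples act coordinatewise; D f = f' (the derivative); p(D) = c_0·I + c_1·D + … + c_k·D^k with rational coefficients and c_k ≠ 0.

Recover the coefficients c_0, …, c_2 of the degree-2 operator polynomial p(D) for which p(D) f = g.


D^0 f = (1/4)x^4 - x + 4/3
D^1 f = x^3 - 1
D^2 f = 3x^2
matching coefficients of g against c_0 f + c_1 Df + … from the top degree down determines the c_i
solution: c_0 = 4, c_1 = -2, c_2 = 1/2

p(D) = 4·I − 2·D + (1/2)·D^2, i.e. c_0 = 4, c_1 = -2, c_2 = 1/2


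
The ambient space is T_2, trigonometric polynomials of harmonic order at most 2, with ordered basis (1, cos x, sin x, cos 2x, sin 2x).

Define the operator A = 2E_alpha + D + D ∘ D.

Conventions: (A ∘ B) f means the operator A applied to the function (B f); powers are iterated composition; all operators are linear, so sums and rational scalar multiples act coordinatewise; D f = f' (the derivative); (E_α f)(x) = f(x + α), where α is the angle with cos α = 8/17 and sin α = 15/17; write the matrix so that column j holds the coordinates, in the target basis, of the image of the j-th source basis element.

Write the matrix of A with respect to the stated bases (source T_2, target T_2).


the matrix is [[2, 0, 0, 0, 0]; [0, -1/17, 47/17, 0, 0]; [0, -47/17, -1/17, 0, 0]; [0, 0, 0, -1478/289, 1058/289]; [0, 0, 0, -1058/289, -1478/289]] (rows listed top to bottom)

image of 1: 2
image of cos x: -(1/17)cos x - (47/17)sin x
image of sin x: (47/17)cos x - (1/17)sin x
image of cos 2x: -(1478/289)cos 2x - (1058/289)sin 2x
image of sin 2x: (1058/289)cos 2x - (1478/289)sin 2x
each image's coordinates form column j of the matrix


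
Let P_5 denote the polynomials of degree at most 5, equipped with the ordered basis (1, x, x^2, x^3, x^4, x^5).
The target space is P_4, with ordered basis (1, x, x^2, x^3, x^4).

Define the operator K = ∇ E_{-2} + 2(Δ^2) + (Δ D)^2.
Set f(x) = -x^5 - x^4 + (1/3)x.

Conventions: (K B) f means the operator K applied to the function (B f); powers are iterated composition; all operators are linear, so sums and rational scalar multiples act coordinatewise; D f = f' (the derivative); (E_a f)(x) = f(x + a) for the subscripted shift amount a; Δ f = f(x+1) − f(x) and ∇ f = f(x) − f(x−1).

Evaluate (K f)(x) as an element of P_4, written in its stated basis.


the result is g(x) = -5x^4 + 6x^3 - 304x^2 - 59x - 1133/3

E_{-2} f = -x^5 + 9x^4 - 32x^3 + 56x^2 - (143/3)x + 46/3
∇ E_{-2} f = -5x^4 + 46x^3 - 160x^2 + 249x - 437/3
Δ f = -5x^4 - 14x^3 - 16x^2 - 9x - 5/3
Δ Δ f = -20x^3 - 72x^2 - 94x - 44
(2(Δ^2)) f = -40x^3 - 144x^2 - 188x - 88
D f = -5x^4 - 4x^3 + 1/3
Δ D f = -20x^3 - 42x^2 - 32x - 9
D (Δ D) f = -60x^2 - 84x - 32
Δ D (Δ D) f = -120x - 144
(∇ E_{-2} + 2(Δ^2) + (Δ D)^2) f = -5x^4 + 6x^3 - 304x^2 - 59x - 1133/3


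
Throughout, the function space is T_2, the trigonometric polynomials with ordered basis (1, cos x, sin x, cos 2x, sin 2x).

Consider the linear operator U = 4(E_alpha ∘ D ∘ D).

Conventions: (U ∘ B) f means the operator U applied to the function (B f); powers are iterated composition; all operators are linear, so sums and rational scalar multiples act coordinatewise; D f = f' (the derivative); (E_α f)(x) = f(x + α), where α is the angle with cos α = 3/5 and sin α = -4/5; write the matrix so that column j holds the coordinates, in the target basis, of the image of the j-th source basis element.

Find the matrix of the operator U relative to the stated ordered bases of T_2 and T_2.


image of 1: 0
image of cos x: -(12/5)cos x - (16/5)sin x
image of sin x: (16/5)cos x - (12/5)sin x
image of cos 2x: (112/25)cos 2x - (384/25)sin 2x
image of sin 2x: (384/25)cos 2x + (112/25)sin 2x
each image's coordinates form column j of the matrix

the matrix is [[0, 0, 0, 0, 0]; [0, -12/5, 16/5, 0, 0]; [0, -16/5, -12/5, 0, 0]; [0, 0, 0, 112/25, 384/25]; [0, 0, 0, -384/25, 112/25]] (rows listed top to bottom)


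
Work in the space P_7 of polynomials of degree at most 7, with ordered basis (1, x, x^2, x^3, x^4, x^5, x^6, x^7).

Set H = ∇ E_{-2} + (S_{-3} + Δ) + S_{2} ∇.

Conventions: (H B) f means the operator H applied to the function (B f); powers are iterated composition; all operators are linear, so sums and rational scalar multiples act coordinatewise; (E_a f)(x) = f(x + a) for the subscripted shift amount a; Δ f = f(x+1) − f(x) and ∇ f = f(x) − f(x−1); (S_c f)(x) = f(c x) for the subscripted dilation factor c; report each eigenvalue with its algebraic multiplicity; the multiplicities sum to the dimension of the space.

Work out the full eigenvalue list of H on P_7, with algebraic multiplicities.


λ = -2187 (multiplicity 1), λ = -243 (multiplicity 1), λ = -27 (multiplicity 1), λ = -3 (multiplicity 1), λ = 1 (multiplicity 1), λ = 9 (multiplicity 1), λ = 81 (multiplicity 1), λ = 729 (multiplicity 1)

image of 1: 1
image of x: -3x + 3
image of x^2: 9x^2 + 8x - 5
image of x^3: -27x^3 + 18x^2 - 18x + 21
image of x^4: 81x^4 + 40x^3 - 48x^2 + 88x - 65
image of x^5: -243x^5 + 90x^4 - 120x^3 + 240x^2 - 330x + 213
image of x^6: 729x^6 + 204x^5 - 300x^4 + 560x^3 - 1020x^2 + 1284x - 665
image of x^7: -2187x^7 + 462x^6 - 756x^5 + 1260x^4 - 2520x^3 + 4536x^2 - 4662x + 2061
the matrix is upper triangular; its diagonal is (1, -3, 9, -27, 81, -243, 729, -2187)
for a triangular matrix the eigenvalues are the diagonal entries, with algebraic multiplicity their repetition count


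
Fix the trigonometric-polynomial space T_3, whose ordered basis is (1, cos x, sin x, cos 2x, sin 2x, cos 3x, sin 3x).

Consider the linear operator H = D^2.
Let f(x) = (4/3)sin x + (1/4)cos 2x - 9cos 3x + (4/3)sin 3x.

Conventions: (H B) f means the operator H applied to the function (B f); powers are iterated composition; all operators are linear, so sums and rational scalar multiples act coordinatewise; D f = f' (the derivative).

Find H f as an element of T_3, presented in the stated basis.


D f = (4/3)cos x - (1/2)sin 2x + 4cos 3x + 27sin 3x
D D f = -(4/3)sin x - cos 2x + 81cos 3x - 12sin 3x

g(x) = -(4/3)sin x - cos 2x + 81cos 3x - 12sin 3x


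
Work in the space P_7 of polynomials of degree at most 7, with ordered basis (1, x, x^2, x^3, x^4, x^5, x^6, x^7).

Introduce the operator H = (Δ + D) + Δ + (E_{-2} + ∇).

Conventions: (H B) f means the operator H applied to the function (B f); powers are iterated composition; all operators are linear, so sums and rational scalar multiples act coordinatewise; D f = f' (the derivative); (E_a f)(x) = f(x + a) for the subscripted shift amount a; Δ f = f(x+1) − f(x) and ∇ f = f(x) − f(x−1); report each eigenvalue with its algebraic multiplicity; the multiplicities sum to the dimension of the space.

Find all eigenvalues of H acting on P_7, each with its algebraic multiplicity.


λ = 1 (multiplicity 8)

image of 1: 1
image of x: x + 2
image of x^2: x^2 + 4x + 5
image of x^3: x^3 + 6x^2 + 15x - 5
image of x^4: x^4 + 8x^3 + 30x^2 - 20x + 17
image of x^5: x^5 + 10x^4 + 50x^3 - 50x^2 + 85x - 29
image of x^6: x^6 + 12x^5 + 75x^4 - 100x^3 + 255x^2 - 174x + 65
image of x^7: x^7 + 14x^6 + 105x^5 - 175x^4 + 595x^3 - 609x^2 + 455x - 125
the matrix is upper triangular; its diagonal is (1, 1, 1, 1, 1, 1, 1, 1)
for a triangular matrix the eigenvalues are the diagonal entries, with algebraic multiplicity their repetition count


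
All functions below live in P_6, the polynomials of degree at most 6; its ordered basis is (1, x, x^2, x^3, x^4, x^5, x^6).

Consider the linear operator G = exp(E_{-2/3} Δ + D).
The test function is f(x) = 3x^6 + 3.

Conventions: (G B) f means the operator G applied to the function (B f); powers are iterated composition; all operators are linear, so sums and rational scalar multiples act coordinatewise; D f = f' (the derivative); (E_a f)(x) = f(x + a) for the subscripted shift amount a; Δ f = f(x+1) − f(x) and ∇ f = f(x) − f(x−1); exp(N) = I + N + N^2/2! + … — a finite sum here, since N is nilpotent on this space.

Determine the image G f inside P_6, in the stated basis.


the image equals g(x) = 3x^6 + 36x^5 + 165x^4 + 380x^3 + (1460/3)x^2 + (3106/9)x + 2990/27

order-1 term: 36x^5 - 15x^4 + 20x^3 - (25/3)x^2 + (22/9)x - 7/27
order-2 term: 180x^4 - 120x^3 + 135x^2 - (160/3)x + 11
order-3 term: 480x^3 - 360x^2 + 300x - 75
order-4 term: 720x^2 - 480x + 220
order-5 term: 576x - 240
order-6 term: 192
the series for exp(E_{-2/3} Δ + D) f terminates at order 6
exp(E_{-2/3} Δ + D) f = 3x^6 + 36x^5 + 165x^4 + 380x^3 + (1460/3)x^2 + (3106/9)x + 2990/27


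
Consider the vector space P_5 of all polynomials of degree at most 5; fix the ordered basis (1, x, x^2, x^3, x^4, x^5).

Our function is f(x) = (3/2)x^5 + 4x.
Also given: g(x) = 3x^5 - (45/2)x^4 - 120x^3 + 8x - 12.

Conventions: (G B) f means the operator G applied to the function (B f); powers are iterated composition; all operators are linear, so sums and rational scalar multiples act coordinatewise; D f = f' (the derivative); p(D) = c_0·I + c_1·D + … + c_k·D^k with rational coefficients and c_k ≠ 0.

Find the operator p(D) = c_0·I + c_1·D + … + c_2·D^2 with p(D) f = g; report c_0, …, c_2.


p(D) = 2·I − 3·D − 4·D^2, i.e. c_0 = 2, c_1 = -3, c_2 = -4

D^0 f = (3/2)x^5 + 4x
D^1 f = (15/2)x^4 + 4
D^2 f = 30x^3
matching coefficients of g against c_0 f + c_1 Df + … from the top degree down determines the c_i
solution: c_0 = 2, c_1 = -3, c_2 = -4


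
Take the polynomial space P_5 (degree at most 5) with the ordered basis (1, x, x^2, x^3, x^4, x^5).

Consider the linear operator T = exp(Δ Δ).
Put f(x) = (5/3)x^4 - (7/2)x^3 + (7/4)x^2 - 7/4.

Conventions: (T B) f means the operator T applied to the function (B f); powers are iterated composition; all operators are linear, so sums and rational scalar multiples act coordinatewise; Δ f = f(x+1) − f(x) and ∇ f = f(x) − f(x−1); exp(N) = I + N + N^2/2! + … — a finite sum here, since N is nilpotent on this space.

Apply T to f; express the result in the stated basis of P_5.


order-1 term: 20x^2 + 19x + 35/6
order-2 term: 20
the series for exp(Δ Δ) f terminates at order 2
exp(Δ Δ) f = (5/3)x^4 - (7/2)x^3 + (87/4)x^2 + 19x + 289/12

the result is g(x) = (5/3)x^4 - (7/2)x^3 + (87/4)x^2 + 19x + 289/12


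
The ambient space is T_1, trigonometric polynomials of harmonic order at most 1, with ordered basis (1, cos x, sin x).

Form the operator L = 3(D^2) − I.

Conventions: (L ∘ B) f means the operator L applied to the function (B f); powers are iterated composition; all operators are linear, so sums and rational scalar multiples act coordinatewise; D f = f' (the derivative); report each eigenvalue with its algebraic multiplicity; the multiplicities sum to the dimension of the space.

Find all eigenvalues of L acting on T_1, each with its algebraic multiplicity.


image of 1: -1
image of cos x: -4cos x
image of sin x: -4sin x
the matrix is diagonal; its diagonal is (-1, -4, -4)
for a triangular matrix the eigenvalues are the diagonal entries, with algebraic multiplicity their repetition count

λ = -4 (multiplicity 2), λ = -1 (multiplicity 1)


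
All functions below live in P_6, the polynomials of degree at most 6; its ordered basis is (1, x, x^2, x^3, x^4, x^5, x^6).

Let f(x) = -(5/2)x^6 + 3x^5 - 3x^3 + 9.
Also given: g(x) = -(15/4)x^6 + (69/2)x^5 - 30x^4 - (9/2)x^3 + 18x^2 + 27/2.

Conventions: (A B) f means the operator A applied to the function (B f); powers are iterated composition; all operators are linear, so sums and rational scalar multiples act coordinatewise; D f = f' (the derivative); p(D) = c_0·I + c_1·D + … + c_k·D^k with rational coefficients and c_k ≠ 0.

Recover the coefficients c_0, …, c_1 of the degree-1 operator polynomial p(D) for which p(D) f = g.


p(D) = (3/2)·I − 2·D, i.e. c_0 = 3/2, c_1 = -2

D^0 f = -(5/2)x^6 + 3x^5 - 3x^3 + 9
D^1 f = -15x^5 + 15x^4 - 9x^2
matching coefficients of g against c_0 f + c_1 Df + … from the top degree down determines the c_i
solution: c_0 = 3/2, c_1 = -2


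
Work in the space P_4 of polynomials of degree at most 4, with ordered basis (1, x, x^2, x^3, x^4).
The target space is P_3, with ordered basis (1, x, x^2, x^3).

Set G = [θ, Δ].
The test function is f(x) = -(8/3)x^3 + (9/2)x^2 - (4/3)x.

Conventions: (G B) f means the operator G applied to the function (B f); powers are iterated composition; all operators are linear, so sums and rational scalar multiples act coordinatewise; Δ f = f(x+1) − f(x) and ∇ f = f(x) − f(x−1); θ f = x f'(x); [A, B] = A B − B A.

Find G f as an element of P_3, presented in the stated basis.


Δ f = -8x^2 + x + 1/2
θ Δ f = -16x^2 + x
θ f = -8x^3 + 9x^2 - (4/3)x
Δ θ f = -24x^2 - 6x - 1/3
[θ, Δ] f = 8x^2 + 7x + 1/3

the image equals g(x) = 8x^2 + 7x + 1/3


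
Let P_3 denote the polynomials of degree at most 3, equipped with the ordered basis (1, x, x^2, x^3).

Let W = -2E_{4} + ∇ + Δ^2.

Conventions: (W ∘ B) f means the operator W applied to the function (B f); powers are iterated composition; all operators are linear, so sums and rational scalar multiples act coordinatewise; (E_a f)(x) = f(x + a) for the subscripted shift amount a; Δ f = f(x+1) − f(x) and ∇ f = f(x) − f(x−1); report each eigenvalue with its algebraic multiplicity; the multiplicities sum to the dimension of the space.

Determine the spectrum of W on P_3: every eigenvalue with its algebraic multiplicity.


image of 1: -2
image of x: -2x - 7
image of x^2: -2x^2 - 14x - 31
image of x^3: -2x^3 - 21x^2 - 93x - 121
the matrix is upper triangular; its diagonal is (-2, -2, -2, -2)
for a triangular matrix the eigenvalues are the diagonal entries, with algebraic multiplicity their repetition count

λ = -2 (multiplicity 4)


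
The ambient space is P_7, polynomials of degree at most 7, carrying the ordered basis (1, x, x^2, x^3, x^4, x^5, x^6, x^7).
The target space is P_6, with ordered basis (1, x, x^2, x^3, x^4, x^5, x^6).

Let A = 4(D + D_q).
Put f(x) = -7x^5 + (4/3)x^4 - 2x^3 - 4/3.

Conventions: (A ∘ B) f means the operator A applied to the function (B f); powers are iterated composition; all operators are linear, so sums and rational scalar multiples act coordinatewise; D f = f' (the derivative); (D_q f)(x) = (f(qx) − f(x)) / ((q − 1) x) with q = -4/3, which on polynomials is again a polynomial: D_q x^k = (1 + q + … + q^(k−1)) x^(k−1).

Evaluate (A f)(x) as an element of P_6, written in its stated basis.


D f = -35x^4 + (16/3)x^3 - 6x^2
D_q f = -(1267/81)x^4 - (100/81)x^3 - (26/9)x^2
(D + D_q) f = -(4102/81)x^4 + (332/81)x^3 - (80/9)x^2
(4(D + D_q)) f = -(16408/81)x^4 + (1328/81)x^3 - (320/9)x^2

the result is g(x) = -(16408/81)x^4 + (1328/81)x^3 - (320/9)x^2


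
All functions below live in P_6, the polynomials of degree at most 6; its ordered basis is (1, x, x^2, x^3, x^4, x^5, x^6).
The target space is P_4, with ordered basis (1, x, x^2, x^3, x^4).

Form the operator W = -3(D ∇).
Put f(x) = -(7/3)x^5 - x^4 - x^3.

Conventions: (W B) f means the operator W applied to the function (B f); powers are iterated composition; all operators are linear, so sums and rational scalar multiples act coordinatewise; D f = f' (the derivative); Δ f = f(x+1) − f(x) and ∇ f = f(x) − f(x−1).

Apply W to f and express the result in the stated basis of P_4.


∇ f = -(35/3)x^4 + (58/3)x^3 - (61/3)x^2 + (32/3)x - 7/3
D ∇ f = -(140/3)x^3 + 58x^2 - (122/3)x + 32/3
(-3(D ∇)) f = 140x^3 - 174x^2 + 122x - 32

the image equals g(x) = 140x^3 - 174x^2 + 122x - 32


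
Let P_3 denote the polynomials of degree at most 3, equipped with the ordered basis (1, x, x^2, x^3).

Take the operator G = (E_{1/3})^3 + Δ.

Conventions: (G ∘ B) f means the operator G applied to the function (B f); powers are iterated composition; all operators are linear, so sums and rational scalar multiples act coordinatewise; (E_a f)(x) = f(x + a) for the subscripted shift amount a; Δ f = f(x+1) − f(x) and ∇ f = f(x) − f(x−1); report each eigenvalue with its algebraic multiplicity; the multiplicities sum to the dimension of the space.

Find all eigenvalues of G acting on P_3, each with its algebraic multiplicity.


λ = 1 (multiplicity 4)

image of 1: 1
image of x: x + 2
image of x^2: x^2 + 4x + 2
image of x^3: x^3 + 6x^2 + 6x + 2
the matrix is upper triangular; its diagonal is (1, 1, 1, 1)
for a triangular matrix the eigenvalues are the diagonal entries, with algebraic multiplicity their repetition count


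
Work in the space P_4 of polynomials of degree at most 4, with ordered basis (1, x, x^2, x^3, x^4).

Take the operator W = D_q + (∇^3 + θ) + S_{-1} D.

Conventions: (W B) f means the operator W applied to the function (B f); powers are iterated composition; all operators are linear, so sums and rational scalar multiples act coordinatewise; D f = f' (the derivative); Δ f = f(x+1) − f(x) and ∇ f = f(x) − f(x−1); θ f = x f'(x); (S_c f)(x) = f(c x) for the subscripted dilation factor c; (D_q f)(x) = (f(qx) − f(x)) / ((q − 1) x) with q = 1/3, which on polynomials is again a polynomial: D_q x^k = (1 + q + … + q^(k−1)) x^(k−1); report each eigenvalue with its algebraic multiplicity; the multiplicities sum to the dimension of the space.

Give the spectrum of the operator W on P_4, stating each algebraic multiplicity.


λ = 0 (multiplicity 1), λ = 1 (multiplicity 1), λ = 2 (multiplicity 1), λ = 3 (multiplicity 1), λ = 4 (multiplicity 1)

image of 1: 0
image of x: x + 2
image of x^2: 2x^2 - (2/3)x
image of x^3: 3x^3 + (40/9)x^2 + 6
image of x^4: 4x^4 - (68/27)x^3 + 24x - 36
the matrix is upper triangular; its diagonal is (0, 1, 2, 3, 4)
for a triangular matrix the eigenvalues are the diagonal entries, with algebraic multiplicity their repetition count


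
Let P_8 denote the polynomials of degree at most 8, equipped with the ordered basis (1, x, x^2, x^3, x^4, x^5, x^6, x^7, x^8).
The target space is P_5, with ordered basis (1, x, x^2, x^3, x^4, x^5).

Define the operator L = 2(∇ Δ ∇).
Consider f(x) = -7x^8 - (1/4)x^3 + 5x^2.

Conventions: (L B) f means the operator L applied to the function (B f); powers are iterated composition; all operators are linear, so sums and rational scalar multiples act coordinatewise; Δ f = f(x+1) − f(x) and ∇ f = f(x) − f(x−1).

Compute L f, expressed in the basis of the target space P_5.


the result is g(x) = -4704x^5 + 11760x^4 - 23520x^3 + 23520x^2 - 14112x + 3525

∇ f = -56x^7 + 196x^6 - 392x^5 + 490x^4 - 392x^3 + (781/4)x^2 - (181/4)x + 7/4
Δ ∇ f = -392x^6 - 980x^4 - 392x^2 - (3/2)x - 4
∇ Δ ∇ f = -2352x^5 + 5880x^4 - 11760x^3 + 11760x^2 - 7056x + 3525/2
(2(∇ Δ ∇)) f = -4704x^5 + 11760x^4 - 23520x^3 + 23520x^2 - 14112x + 3525


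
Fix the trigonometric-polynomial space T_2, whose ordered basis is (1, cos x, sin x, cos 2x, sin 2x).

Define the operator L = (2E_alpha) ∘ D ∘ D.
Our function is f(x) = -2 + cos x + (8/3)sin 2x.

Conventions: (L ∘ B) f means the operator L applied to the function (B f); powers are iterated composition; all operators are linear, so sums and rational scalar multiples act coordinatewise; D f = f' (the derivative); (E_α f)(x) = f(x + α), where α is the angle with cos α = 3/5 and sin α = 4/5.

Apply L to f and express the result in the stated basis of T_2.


D f = -sin x + (16/3)cos 2x
D D f = -cos x - (32/3)sin 2x
E_alpha (D ∘ D) f = -(3/5)cos x + (4/5)sin x - (256/25)cos 2x + (224/75)sin 2x
(2E_alpha) (D ∘ D) f = -(6/5)cos x + (8/5)sin x - (512/25)cos 2x + (448/75)sin 2x

g(x) = -(6/5)cos x + (8/5)sin x - (512/25)cos 2x + (448/75)sin 2x


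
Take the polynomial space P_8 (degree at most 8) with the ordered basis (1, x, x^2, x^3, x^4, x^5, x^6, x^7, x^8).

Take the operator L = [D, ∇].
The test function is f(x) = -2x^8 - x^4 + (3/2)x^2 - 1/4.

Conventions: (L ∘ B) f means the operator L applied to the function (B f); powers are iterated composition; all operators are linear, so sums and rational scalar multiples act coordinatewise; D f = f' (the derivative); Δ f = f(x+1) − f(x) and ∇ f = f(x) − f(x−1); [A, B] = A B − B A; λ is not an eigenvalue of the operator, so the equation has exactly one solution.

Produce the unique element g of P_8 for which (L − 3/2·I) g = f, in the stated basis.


write g with unknown coordinates in the stated basis and equate coefficients in (L − 3/2·I) g = f
solving from the highest basis element down gives g = (4/3)x^8 + (2/3)x^4 - x^2 + 1/6
check: L g = 0
so L g − 3/2·g = -2x^8 - x^4 + (3/2)x^2 - 1/4 = f ✓

the result is g(x) = (4/3)x^8 + (2/3)x^4 - x^2 + 1/6


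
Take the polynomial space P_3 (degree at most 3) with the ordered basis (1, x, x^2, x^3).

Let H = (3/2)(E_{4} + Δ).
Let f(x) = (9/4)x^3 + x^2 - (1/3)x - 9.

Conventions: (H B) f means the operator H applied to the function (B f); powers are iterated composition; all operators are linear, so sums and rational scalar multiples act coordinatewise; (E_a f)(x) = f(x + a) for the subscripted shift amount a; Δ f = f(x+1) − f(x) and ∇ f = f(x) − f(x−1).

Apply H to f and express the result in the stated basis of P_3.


E_{4} f = (9/4)x^3 + 28x^2 + (347/3)x + 449/3
Δ f = (27/4)x^2 + (35/4)x + 35/12
(E_{4} + Δ) f = (9/4)x^3 + (139/4)x^2 + (1493/12)x + 1831/12
((3/2)(E_{4} + Δ)) f = (27/8)x^3 + (417/8)x^2 + (1493/8)x + 1831/8

the result is g(x) = (27/8)x^3 + (417/8)x^2 + (1493/8)x + 1831/8


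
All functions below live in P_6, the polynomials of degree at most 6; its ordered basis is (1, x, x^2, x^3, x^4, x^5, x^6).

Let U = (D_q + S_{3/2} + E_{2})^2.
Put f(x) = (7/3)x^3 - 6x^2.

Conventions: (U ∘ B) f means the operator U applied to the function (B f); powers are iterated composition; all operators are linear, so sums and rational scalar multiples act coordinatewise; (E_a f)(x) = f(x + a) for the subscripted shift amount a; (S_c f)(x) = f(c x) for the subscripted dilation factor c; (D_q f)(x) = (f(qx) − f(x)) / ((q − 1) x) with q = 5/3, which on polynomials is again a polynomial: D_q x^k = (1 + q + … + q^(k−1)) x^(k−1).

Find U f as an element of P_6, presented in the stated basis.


g(x) = (8575/192)x^3 + (7573/54)x^2 + (22765/162)x + 1723/27

D_q f = (343/27)x^2 - 16x
S_{3/2} f = (63/8)x^3 - (27/2)x^2
E_{2} f = (7/3)x^3 + 8x^2 + 4x - 16/3
(D_q + S_{3/2} + E_{2}) f = (245/24)x^3 + (389/54)x^2 - 12x - 16/3
D_q (D_q + S_{3/2} + E_{2}) f = (12005/216)x^2 + (1556/81)x - 12
S_{3/2} (D_q + S_{3/2} + E_{2}) f = (2205/64)x^3 + (389/24)x^2 - 18x - 16/3
E_{2} (D_q + S_{3/2} + E_{2}) f = (245/24)x^3 + (7393/108)x^2 + (7523/54)x + 2191/27
(D_q + S_{3/2} + E_{2}) (D_q + S_{3/2} + E_{2}) f = (8575/192)x^3 + (7573/54)x^2 + (22765/162)x + 1723/27


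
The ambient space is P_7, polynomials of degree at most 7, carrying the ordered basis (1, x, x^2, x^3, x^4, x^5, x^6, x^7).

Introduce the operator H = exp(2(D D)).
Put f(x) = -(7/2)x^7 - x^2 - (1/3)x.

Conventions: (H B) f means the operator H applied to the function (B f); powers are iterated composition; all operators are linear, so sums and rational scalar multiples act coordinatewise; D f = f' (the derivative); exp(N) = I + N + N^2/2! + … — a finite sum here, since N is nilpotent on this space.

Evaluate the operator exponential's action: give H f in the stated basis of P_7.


order-1 term: -294x^5 - 4
order-2 term: -5880x^3
order-3 term: -23520x
the series for exp(2(D D)) f terminates at order 3
exp(2(D D)) f = -(7/2)x^7 - 294x^5 - 5880x^3 - x^2 - (70561/3)x - 4

the image equals g(x) = -(7/2)x^7 - 294x^5 - 5880x^3 - x^2 - (70561/3)x - 4


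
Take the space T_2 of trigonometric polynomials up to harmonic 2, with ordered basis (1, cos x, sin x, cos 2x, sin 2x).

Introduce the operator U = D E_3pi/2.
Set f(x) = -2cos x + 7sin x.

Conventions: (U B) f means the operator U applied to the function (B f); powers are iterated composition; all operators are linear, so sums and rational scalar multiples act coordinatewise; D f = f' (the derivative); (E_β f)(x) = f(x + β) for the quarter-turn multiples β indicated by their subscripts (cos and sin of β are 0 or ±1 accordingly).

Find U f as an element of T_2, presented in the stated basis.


g(x) = -2cos x + 7sin x

E_3pi/2 f = -7cos x - 2sin x
D E_3pi/2 f = -2cos x + 7sin x


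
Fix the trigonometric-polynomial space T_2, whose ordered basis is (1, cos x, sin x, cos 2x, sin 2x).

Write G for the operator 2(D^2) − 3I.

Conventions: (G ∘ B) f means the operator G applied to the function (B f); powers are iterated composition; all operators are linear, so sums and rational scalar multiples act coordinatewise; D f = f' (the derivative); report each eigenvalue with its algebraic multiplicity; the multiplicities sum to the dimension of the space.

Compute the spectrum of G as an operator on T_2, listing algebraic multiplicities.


image of 1: -3
image of cos x: -5cos x
image of sin x: -5sin x
image of cos 2x: -11cos 2x
image of sin 2x: -11sin 2x
the matrix is diagonal; its diagonal is (-3, -5, -5, -11, -11)
for a triangular matrix the eigenvalues are the diagonal entries, with algebraic multiplicity their repetition count

λ = -11 (multiplicity 2), λ = -5 (multiplicity 2), λ = -3 (multiplicity 1)


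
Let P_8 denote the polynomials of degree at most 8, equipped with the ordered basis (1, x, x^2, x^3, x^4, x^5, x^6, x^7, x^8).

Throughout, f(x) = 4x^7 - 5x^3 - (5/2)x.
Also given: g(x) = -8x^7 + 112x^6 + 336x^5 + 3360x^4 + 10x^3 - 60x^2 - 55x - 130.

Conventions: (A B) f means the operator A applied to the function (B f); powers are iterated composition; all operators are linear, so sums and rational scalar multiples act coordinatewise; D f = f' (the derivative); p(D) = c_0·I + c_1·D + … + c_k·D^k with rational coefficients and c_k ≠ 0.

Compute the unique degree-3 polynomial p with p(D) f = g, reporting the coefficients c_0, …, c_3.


D^0 f = 4x^7 - 5x^3 - (5/2)x
D^1 f = 28x^6 - 15x^2 - 5/2
D^2 f = 168x^5 - 30x
D^3 f = 840x^4 - 30
matching coefficients of g against c_0 f + c_1 Df + … from the top degree down determines the c_i
solution: c_0 = -2, c_1 = 4, c_2 = 2, c_3 = 4

p(D) = -2·I + 4·D + 2·D^2 + 4·D^3, i.e. c_0 = -2, c_1 = 4, c_2 = 2, c_3 = 4


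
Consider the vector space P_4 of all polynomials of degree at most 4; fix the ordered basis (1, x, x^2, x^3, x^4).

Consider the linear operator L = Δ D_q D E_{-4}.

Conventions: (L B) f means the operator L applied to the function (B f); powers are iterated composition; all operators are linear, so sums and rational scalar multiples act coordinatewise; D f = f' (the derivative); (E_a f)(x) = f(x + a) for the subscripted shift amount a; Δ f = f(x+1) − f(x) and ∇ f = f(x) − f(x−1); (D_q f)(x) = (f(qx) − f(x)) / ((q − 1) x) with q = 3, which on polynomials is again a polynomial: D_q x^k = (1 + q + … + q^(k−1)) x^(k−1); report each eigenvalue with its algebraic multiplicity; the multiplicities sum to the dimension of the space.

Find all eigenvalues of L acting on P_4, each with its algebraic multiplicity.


image of 1: 0
image of x: 0
image of x^2: 0
image of x^3: 12
image of x^4: 104x - 140
the matrix is upper triangular; its diagonal is (0, 0, 0, 0, 0)
for a triangular matrix the eigenvalues are the diagonal entries, with algebraic multiplicity their repetition count

λ = 0 (multiplicity 5)


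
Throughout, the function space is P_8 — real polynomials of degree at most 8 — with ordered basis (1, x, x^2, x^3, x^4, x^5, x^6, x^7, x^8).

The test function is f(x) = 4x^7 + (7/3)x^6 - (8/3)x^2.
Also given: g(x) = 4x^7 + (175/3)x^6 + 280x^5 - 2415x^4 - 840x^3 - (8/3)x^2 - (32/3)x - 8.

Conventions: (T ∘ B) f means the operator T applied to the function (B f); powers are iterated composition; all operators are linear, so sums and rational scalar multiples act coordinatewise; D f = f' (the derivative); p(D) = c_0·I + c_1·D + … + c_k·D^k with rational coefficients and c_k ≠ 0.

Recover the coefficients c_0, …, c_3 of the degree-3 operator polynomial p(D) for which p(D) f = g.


D^0 f = 4x^7 + (7/3)x^6 - (8/3)x^2
D^1 f = 28x^6 + 14x^5 - (16/3)x
D^2 f = 168x^5 + 70x^4 - 16/3
D^3 f = 840x^4 + 280x^3
matching coefficients of g against c_0 f + c_1 Df + … from the top degree down determines the c_i
solution: c_0 = 1, c_1 = 2, c_2 = 3/2, c_3 = -3

c_0 = 1, c_1 = 2, c_2 = 3/2, c_3 = -3


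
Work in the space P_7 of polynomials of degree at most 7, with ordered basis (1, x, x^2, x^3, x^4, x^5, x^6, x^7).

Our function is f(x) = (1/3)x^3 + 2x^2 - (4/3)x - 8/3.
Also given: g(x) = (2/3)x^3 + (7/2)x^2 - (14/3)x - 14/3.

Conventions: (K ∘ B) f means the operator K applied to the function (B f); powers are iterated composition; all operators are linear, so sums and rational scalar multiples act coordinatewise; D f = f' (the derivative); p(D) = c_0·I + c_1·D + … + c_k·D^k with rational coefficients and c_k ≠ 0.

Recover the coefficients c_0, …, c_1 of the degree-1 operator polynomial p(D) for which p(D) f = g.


D^0 f = (1/3)x^3 + 2x^2 - (4/3)x - 8/3
D^1 f = x^2 + 4x - 4/3
matching coefficients of g against c_0 f + c_1 Df + … from the top degree down determines the c_i
solution: c_0 = 2, c_1 = -1/2

p(D) = 2·I − (1/2)·D, i.e. c_0 = 2, c_1 = -1/2


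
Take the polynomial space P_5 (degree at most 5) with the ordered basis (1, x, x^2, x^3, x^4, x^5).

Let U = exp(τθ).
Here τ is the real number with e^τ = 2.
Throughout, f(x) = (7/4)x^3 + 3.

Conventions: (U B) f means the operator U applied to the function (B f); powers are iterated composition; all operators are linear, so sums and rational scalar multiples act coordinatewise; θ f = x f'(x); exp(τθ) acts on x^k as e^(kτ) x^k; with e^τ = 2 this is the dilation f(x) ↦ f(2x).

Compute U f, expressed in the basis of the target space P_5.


exp(τθ) x^k = e^(kτ) x^k; with e^τ = 2 this sends x^k to 2^k x^k
x^3 ↦ 8 x^3
applying this coordinatewise to f: exp(τθ) f = 14x^3 + 3

g(x) = 14x^3 + 3
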